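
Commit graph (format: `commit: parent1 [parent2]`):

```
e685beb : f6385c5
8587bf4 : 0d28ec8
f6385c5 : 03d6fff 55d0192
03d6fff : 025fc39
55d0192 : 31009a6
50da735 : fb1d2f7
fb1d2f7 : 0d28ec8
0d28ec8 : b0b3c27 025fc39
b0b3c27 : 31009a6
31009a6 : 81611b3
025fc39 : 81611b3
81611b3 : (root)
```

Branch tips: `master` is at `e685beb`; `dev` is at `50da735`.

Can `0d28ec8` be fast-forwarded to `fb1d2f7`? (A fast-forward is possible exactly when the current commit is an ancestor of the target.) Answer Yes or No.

Yes

A fast-forward from 0d28ec8 to fb1d2f7 is possible iff 0d28ec8 is an ancestor of fb1d2f7.
Ancestors of fb1d2f7: {025fc39, 0d28ec8, 31009a6, 81611b3, b0b3c27, fb1d2f7}.
0d28ec8 is among them, so fast-forward is possible.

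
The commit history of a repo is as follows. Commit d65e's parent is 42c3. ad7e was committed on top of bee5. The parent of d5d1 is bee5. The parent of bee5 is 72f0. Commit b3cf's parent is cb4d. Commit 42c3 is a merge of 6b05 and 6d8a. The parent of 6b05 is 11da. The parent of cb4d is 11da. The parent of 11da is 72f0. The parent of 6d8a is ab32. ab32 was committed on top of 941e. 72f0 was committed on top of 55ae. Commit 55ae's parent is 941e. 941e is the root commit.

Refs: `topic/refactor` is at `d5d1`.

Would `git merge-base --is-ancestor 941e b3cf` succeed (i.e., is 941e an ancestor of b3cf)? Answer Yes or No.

Ancestors of b3cf (commits reachable by following parents): {11da, 55ae, 72f0, 941e, b3cf, cb4d}.
941e is in that set, so it is an ancestor of b3cf.

Yes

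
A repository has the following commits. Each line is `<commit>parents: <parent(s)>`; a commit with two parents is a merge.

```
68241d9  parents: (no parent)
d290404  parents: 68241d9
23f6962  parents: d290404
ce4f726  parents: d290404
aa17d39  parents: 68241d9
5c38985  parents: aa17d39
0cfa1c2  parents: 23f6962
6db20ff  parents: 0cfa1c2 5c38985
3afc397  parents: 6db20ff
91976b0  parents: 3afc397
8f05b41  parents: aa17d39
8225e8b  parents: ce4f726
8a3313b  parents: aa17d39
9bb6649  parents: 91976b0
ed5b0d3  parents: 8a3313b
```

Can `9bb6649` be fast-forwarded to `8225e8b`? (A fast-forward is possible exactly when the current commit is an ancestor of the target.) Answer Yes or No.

A fast-forward from 9bb6649 to 8225e8b is possible iff 9bb6649 is an ancestor of 8225e8b.
Ancestors of 8225e8b: {68241d9, 8225e8b, ce4f726, d290404}.
9bb6649 is not among them, so fast-forward is not possible.

No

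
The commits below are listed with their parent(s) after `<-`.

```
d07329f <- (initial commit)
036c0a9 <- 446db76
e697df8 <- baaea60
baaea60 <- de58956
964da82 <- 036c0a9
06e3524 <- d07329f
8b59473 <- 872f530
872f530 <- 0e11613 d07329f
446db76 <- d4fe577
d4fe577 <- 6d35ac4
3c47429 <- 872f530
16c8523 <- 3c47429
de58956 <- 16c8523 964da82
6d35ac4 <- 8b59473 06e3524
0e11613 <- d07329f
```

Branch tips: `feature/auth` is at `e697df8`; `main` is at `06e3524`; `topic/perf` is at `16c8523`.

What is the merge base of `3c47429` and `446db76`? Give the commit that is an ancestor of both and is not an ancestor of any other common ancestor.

872f530

Ancestors of 3c47429: {0e11613, 3c47429, 872f530, d07329f}.
Ancestors of 446db76: {06e3524, 0e11613, 446db76, 6d35ac4, 872f530, 8b59473, d07329f, d4fe577}.
Common ancestors: {0e11613, 872f530, d07329f}.
Among these, 872f530 is not an ancestor of any other common ancestor — it is the merge base.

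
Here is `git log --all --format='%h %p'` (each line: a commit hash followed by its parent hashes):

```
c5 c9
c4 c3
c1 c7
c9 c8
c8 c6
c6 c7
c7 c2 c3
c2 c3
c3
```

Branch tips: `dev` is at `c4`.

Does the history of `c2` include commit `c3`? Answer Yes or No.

Ancestors of c2 (commits reachable by following parents): {c2, c3}.
c3 is in that set, so it is an ancestor of c2.

Yes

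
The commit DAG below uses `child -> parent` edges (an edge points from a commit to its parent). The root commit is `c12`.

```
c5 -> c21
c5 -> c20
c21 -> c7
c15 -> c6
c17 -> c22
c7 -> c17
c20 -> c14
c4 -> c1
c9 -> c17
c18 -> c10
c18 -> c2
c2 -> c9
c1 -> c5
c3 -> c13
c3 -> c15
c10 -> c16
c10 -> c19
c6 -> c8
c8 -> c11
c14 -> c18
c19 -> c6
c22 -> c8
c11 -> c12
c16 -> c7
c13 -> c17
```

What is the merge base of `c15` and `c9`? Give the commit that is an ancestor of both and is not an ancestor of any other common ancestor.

c8

Ancestors of c15: {c11, c12, c15, c6, c8}.
Ancestors of c9: {c11, c12, c17, c22, c8, c9}.
Common ancestors: {c11, c12, c8}.
Among these, c8 is not an ancestor of any other common ancestor — it is the merge base.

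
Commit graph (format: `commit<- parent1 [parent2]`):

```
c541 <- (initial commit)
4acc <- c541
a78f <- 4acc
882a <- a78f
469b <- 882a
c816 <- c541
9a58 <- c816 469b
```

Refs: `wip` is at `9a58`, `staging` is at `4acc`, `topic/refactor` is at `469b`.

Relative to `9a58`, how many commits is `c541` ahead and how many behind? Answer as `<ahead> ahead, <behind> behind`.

Reachable from c541: {c541}.
Reachable from 9a58: {469b, 4acc, 882a, 9a58, a78f, c541, c816}.
Only in c541's history (ahead): {} — 0.
Only in 9a58's history (behind): {469b, 4acc, 882a, 9a58, a78f, c816} — 6.

0 ahead, 6 behind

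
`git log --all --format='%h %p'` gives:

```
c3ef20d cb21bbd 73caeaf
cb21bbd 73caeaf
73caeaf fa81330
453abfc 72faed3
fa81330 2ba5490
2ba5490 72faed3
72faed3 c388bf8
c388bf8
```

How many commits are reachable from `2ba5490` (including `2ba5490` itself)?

Walking parent pointers from 2ba5490: reachable set = {2ba5490, 72faed3, c388bf8}.
That is 3 commits.

3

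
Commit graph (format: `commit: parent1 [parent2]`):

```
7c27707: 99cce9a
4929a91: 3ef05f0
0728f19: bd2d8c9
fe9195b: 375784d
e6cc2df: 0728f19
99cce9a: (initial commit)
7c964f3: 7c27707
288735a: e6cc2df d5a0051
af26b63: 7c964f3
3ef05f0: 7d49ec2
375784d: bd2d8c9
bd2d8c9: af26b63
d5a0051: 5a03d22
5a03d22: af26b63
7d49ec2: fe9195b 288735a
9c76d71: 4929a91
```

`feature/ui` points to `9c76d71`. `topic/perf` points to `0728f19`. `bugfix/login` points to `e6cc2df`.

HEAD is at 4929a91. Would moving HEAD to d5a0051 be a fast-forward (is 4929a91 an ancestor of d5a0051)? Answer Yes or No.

A fast-forward from 4929a91 to d5a0051 is possible iff 4929a91 is an ancestor of d5a0051.
Ancestors of d5a0051: {5a03d22, 7c27707, 7c964f3, 99cce9a, af26b63, d5a0051}.
4929a91 is not among them, so fast-forward is not possible.

No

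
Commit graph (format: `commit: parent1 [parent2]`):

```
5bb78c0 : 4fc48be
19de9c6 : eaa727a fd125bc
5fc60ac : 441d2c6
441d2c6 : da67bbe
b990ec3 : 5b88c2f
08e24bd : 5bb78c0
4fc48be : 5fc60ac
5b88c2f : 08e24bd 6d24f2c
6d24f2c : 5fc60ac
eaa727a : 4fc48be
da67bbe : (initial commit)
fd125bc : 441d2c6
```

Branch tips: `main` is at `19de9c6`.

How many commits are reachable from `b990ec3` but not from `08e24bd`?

Reachable from b990ec3: {08e24bd, 441d2c6, 4fc48be, 5b88c2f, 5bb78c0, 5fc60ac, 6d24f2c, b990ec3, da67bbe}.
Reachable from 08e24bd: {08e24bd, 441d2c6, 4fc48be, 5bb78c0, 5fc60ac, da67bbe}.
In b990ec3's history but not 08e24bd's: {5b88c2f, 6d24f2c, b990ec3} — 3 commits.

3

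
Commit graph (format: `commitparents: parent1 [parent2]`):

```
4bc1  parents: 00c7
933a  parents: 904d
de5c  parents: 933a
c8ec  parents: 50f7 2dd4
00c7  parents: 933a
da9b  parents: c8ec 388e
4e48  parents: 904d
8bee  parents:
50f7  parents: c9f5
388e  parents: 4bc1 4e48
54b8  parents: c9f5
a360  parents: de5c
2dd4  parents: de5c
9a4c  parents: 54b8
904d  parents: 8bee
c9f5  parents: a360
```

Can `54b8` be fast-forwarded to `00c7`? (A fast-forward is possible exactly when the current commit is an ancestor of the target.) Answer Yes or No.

No

A fast-forward from 54b8 to 00c7 is possible iff 54b8 is an ancestor of 00c7.
Ancestors of 00c7: {00c7, 8bee, 904d, 933a}.
54b8 is not among them, so fast-forward is not possible.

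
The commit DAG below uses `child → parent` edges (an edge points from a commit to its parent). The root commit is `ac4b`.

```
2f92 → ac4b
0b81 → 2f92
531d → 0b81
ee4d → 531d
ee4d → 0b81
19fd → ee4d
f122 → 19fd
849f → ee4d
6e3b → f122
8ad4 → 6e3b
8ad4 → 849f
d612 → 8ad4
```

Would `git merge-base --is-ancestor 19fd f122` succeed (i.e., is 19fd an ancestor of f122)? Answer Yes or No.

Yes

Ancestors of f122 (commits reachable by following parents): {0b81, 19fd, 2f92, 531d, ac4b, ee4d, f122}.
19fd is in that set, so it is an ancestor of f122.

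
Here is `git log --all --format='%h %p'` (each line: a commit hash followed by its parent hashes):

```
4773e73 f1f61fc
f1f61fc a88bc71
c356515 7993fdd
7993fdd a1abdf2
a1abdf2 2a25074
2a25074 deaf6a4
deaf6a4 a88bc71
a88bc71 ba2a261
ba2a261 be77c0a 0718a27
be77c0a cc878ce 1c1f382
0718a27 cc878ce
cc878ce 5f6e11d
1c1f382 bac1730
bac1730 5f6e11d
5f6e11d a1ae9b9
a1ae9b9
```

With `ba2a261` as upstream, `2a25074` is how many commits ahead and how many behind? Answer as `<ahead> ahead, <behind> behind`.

3 ahead, 0 behind

Reachable from 2a25074: {0718a27, 1c1f382, 2a25074, 5f6e11d, a1ae9b9, a88bc71, ba2a261, bac1730, be77c0a, cc878ce, deaf6a4}.
Reachable from ba2a261: {0718a27, 1c1f382, 5f6e11d, a1ae9b9, ba2a261, bac1730, be77c0a, cc878ce}.
Only in 2a25074's history (ahead): {2a25074, a88bc71, deaf6a4} — 3.
Only in ba2a261's history (behind): {} — 0.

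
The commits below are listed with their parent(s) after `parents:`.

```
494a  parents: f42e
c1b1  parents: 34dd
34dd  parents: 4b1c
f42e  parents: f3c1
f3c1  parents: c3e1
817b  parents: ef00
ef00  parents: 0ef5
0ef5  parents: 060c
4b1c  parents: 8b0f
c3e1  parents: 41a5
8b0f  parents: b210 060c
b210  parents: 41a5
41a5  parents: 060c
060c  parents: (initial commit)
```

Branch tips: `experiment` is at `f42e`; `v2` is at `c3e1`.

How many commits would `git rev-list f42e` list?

Walking parent pointers from f42e: reachable set = {060c, 41a5, c3e1, f3c1, f42e}.
That is 5 commits.

5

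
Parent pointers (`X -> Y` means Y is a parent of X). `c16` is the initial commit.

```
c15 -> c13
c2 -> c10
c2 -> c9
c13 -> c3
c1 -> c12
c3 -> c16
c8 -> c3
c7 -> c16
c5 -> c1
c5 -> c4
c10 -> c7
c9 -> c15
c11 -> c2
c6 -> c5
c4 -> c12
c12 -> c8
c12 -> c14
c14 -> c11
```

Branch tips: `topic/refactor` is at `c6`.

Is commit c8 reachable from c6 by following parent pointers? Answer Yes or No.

Ancestors of c6 (commits reachable by following parents): {c1, c10, c11, c12, c13, c14, c15, c16, c2, c3, c4, c5, c6, c7, c8, c9}.
c8 is in that set, so it is an ancestor of c6.

Yes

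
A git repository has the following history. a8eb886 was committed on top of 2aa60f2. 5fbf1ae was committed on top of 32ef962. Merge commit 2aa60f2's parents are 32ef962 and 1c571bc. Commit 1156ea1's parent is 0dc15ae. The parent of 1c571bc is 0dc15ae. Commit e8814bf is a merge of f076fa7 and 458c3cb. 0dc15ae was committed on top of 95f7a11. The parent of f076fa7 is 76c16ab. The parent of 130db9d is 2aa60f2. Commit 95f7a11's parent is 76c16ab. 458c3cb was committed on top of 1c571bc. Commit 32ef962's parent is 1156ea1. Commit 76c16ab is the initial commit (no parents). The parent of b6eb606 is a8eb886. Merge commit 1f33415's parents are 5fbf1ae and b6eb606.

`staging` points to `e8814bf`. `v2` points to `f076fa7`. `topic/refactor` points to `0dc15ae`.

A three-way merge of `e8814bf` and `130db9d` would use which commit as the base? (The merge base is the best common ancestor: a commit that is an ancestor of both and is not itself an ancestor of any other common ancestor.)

1c571bc

Ancestors of e8814bf: {0dc15ae, 1c571bc, 458c3cb, 76c16ab, 95f7a11, e8814bf, f076fa7}.
Ancestors of 130db9d: {0dc15ae, 1156ea1, 130db9d, 1c571bc, 2aa60f2, 32ef962, 76c16ab, 95f7a11}.
Common ancestors: {0dc15ae, 1c571bc, 76c16ab, 95f7a11}.
Among these, 1c571bc is not an ancestor of any other common ancestor — it is the merge base.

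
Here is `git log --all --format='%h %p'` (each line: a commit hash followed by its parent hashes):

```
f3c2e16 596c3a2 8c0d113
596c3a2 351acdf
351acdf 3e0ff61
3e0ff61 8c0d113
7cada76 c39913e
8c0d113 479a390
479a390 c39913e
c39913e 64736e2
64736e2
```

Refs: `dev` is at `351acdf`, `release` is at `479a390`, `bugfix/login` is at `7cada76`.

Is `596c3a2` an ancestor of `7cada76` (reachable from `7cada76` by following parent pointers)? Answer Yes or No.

Ancestors of 7cada76: {64736e2, 7cada76, c39913e}.
596c3a2 is not in that set, so it is not an ancestor of 7cada76.

No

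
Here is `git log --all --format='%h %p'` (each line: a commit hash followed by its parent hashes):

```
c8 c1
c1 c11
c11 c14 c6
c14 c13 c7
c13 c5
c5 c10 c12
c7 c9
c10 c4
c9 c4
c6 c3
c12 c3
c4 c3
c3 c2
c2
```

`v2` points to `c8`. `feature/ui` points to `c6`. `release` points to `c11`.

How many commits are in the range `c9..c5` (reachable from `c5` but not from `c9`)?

Reachable from c5: {c10, c12, c2, c3, c4, c5}.
Reachable from c9: {c2, c3, c4, c9}.
In c5's history but not c9's: {c10, c12, c5} — 3 commits.

3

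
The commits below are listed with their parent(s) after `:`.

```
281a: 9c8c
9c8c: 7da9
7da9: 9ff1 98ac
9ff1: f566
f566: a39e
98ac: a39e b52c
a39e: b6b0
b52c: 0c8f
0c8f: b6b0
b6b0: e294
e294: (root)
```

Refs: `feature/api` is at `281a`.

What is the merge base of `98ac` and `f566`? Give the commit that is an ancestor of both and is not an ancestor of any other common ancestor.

a39e

Ancestors of 98ac: {0c8f, 98ac, a39e, b52c, b6b0, e294}.
Ancestors of f566: {a39e, b6b0, e294, f566}.
Common ancestors: {a39e, b6b0, e294}.
Among these, a39e is not an ancestor of any other common ancestor — it is the merge base.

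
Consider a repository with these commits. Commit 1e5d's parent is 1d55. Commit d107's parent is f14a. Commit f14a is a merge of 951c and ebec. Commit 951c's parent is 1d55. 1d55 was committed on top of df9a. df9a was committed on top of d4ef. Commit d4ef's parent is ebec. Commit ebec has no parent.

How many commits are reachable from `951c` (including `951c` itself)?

5

Walking parent pointers from 951c: reachable set = {1d55, 951c, d4ef, df9a, ebec}.
That is 5 commits.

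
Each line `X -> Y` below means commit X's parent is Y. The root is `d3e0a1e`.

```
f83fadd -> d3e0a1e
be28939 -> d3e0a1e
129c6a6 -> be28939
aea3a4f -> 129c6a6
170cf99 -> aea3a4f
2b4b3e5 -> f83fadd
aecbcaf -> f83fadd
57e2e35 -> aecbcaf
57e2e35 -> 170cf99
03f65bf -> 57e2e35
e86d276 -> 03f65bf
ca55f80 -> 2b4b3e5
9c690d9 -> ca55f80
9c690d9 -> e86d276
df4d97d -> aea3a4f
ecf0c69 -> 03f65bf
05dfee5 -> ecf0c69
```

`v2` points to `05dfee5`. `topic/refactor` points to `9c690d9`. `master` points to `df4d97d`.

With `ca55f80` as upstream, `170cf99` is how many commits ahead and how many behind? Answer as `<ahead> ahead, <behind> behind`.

Reachable from 170cf99: {129c6a6, 170cf99, aea3a4f, be28939, d3e0a1e}.
Reachable from ca55f80: {2b4b3e5, ca55f80, d3e0a1e, f83fadd}.
Only in 170cf99's history (ahead): {129c6a6, 170cf99, aea3a4f, be28939} — 4.
Only in ca55f80's history (behind): {2b4b3e5, ca55f80, f83fadd} — 3.

4 ahead, 3 behind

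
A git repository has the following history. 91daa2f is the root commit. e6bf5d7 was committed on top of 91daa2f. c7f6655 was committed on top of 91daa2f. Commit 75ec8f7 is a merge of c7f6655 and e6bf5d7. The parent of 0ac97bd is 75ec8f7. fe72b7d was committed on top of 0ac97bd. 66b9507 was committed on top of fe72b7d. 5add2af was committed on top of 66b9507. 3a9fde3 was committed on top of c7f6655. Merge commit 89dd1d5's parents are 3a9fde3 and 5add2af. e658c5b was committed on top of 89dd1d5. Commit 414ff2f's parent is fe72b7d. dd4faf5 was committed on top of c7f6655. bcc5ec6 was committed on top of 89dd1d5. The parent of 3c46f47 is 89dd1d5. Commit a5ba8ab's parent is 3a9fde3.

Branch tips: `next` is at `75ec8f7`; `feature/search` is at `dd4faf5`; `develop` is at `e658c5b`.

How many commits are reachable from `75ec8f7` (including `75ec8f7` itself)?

Walking parent pointers from 75ec8f7: reachable set = {75ec8f7, 91daa2f, c7f6655, e6bf5d7}.
That is 4 commits.

4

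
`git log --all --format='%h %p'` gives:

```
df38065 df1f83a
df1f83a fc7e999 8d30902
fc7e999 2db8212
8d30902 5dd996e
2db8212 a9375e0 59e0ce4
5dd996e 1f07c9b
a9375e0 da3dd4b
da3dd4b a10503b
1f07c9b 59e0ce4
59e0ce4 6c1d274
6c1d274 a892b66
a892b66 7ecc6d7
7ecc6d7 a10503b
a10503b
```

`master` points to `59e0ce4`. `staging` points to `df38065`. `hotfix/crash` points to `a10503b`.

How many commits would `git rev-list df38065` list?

14

Walking parent pointers from df38065: reachable set = {1f07c9b, 2db8212, 59e0ce4, 5dd996e, 6c1d274, 7ecc6d7, 8d30902, a10503b, a892b66, a9375e0, da3dd4b, df1f83a, df38065, fc7e999}.
That is 14 commits.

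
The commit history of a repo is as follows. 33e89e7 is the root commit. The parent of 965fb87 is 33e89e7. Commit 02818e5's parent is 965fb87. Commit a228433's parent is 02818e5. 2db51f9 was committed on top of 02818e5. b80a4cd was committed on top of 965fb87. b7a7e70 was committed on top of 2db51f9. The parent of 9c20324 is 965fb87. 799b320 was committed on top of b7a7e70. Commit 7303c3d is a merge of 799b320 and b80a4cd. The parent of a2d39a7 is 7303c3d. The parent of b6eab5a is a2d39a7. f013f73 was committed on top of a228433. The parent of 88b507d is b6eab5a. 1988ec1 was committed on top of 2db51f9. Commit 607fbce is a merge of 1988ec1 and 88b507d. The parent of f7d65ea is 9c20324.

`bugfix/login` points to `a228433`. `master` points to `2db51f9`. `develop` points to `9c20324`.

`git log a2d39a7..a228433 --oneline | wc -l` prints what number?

1

Reachable from a228433: {02818e5, 33e89e7, 965fb87, a228433}.
Reachable from a2d39a7: {02818e5, 2db51f9, 33e89e7, 7303c3d, 799b320, 965fb87, a2d39a7, b7a7e70, b80a4cd}.
In a228433's history but not a2d39a7's: {a228433} — 1 commit.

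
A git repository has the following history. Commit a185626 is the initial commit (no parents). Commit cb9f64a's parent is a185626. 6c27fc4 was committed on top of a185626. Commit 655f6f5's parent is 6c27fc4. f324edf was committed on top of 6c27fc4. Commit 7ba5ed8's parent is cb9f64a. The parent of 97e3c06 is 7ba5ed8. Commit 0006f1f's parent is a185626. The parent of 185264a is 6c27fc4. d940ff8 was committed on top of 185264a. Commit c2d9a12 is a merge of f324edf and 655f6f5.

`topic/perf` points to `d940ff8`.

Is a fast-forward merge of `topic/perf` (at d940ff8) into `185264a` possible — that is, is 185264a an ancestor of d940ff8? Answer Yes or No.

A fast-forward from 185264a to d940ff8 is possible iff 185264a is an ancestor of d940ff8.
Ancestors of d940ff8: {185264a, 6c27fc4, a185626, d940ff8}.
185264a is among them, so fast-forward is possible.

Yes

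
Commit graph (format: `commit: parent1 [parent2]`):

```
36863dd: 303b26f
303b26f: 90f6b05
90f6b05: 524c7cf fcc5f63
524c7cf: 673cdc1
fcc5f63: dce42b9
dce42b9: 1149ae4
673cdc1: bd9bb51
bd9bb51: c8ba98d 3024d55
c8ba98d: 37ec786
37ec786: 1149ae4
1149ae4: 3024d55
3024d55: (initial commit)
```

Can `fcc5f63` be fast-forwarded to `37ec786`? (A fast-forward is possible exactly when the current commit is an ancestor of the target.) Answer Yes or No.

A fast-forward from fcc5f63 to 37ec786 is possible iff fcc5f63 is an ancestor of 37ec786.
Ancestors of 37ec786: {1149ae4, 3024d55, 37ec786}.
fcc5f63 is not among them, so fast-forward is not possible.

No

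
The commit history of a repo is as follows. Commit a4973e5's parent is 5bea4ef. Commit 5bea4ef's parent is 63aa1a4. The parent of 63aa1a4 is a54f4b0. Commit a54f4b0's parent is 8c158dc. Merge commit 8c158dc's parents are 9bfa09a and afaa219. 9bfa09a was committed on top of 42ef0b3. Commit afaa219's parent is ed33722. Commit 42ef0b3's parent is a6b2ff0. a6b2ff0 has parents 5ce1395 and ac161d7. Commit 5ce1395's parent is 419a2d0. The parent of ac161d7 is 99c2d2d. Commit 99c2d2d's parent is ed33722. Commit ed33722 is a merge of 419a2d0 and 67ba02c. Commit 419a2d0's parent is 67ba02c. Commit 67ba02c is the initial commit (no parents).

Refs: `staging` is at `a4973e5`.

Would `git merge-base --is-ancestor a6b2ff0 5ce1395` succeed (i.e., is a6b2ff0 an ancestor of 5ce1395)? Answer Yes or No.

Ancestors of 5ce1395: {419a2d0, 5ce1395, 67ba02c}.
a6b2ff0 is not in that set, so it is not an ancestor of 5ce1395.

No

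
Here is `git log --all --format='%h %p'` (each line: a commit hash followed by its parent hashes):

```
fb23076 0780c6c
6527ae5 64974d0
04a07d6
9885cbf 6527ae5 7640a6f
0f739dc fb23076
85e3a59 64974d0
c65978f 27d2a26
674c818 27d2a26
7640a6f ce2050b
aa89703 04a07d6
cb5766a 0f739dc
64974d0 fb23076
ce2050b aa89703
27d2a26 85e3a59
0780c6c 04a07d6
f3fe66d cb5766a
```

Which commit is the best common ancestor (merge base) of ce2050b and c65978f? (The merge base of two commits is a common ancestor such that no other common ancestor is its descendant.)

04a07d6

Ancestors of ce2050b: {04a07d6, aa89703, ce2050b}.
Ancestors of c65978f: {04a07d6, 0780c6c, 27d2a26, 64974d0, 85e3a59, c65978f, fb23076}.
Common ancestors: {04a07d6}.
The only common ancestor is 04a07d6, so it is the merge base.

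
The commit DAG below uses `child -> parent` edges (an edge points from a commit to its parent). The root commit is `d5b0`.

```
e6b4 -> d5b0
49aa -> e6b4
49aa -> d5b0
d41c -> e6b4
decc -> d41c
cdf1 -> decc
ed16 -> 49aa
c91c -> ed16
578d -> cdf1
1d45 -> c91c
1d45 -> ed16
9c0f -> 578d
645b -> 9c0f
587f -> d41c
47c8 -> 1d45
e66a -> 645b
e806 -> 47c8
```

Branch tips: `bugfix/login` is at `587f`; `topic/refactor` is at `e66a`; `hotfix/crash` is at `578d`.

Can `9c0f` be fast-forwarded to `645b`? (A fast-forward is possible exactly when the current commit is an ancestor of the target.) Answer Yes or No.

Yes

A fast-forward from 9c0f to 645b is possible iff 9c0f is an ancestor of 645b.
Ancestors of 645b: {578d, 645b, 9c0f, cdf1, d41c, d5b0, decc, e6b4}.
9c0f is among them, so fast-forward is possible.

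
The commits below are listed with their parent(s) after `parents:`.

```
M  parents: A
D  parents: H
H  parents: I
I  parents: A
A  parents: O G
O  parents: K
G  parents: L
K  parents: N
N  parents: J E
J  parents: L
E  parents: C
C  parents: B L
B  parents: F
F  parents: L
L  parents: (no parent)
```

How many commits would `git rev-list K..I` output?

Reachable from I: {A, B, C, E, F, G, I, J, K, L, N, O}.
Reachable from K: {B, C, E, F, J, K, L, N}.
In I's history but not K's: {A, G, I, O} — 4 commits.

4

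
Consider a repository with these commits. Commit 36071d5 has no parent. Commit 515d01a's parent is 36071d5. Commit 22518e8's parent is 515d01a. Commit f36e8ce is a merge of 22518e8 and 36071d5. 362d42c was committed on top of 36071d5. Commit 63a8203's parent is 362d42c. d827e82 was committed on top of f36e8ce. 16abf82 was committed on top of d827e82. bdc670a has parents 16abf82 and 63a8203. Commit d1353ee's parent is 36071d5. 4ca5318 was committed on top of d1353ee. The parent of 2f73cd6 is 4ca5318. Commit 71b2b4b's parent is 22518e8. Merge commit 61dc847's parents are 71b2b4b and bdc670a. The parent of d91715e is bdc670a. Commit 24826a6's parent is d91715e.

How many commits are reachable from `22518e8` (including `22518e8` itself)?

Walking parent pointers from 22518e8: reachable set = {22518e8, 36071d5, 515d01a}.
That is 3 commits.

3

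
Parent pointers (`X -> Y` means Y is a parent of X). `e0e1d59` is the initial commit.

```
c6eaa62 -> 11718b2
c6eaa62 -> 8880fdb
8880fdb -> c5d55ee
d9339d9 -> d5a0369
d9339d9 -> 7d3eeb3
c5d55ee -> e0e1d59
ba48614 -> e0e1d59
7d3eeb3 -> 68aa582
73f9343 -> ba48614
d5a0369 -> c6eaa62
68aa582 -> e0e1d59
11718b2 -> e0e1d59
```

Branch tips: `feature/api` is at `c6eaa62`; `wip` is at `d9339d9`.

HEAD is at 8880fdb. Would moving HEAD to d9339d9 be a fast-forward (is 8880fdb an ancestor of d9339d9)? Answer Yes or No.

Yes

A fast-forward from 8880fdb to d9339d9 is possible iff 8880fdb is an ancestor of d9339d9.
Ancestors of d9339d9: {11718b2, 68aa582, 7d3eeb3, 8880fdb, c5d55ee, c6eaa62, d5a0369, d9339d9, e0e1d59}.
8880fdb is among them, so fast-forward is possible.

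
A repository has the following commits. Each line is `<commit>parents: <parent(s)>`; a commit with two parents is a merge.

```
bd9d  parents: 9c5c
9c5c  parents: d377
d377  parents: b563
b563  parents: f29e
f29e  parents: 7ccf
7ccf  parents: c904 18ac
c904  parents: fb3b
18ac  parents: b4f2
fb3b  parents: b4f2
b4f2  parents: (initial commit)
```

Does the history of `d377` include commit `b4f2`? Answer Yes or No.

Yes

Ancestors of d377 (commits reachable by following parents): {18ac, 7ccf, b4f2, b563, c904, d377, f29e, fb3b}.
b4f2 is in that set, so it is an ancestor of d377.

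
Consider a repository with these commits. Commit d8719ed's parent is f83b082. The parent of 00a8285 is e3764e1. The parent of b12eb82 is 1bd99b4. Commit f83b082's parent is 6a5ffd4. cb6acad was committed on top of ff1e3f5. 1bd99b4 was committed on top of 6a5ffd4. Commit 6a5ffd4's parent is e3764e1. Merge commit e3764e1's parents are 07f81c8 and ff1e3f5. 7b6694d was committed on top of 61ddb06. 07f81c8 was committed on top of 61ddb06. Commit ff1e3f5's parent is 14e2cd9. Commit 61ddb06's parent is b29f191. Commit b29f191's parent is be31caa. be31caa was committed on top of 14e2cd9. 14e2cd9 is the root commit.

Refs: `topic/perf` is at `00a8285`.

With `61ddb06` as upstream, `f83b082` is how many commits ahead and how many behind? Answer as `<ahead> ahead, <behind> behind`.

5 ahead, 0 behind

Reachable from f83b082: {07f81c8, 14e2cd9, 61ddb06, 6a5ffd4, b29f191, be31caa, e3764e1, f83b082, ff1e3f5}.
Reachable from 61ddb06: {14e2cd9, 61ddb06, b29f191, be31caa}.
Only in f83b082's history (ahead): {07f81c8, 6a5ffd4, e3764e1, f83b082, ff1e3f5} — 5.
Only in 61ddb06's history (behind): {} — 0.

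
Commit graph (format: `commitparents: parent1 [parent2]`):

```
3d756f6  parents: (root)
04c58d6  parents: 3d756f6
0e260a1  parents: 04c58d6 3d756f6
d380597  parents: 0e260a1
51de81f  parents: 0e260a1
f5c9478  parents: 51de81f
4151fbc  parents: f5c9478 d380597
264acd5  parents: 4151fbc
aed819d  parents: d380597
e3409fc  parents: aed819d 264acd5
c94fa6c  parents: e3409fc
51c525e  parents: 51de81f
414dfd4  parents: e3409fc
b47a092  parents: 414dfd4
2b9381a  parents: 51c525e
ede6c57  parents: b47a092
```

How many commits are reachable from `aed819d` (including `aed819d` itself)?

Walking parent pointers from aed819d: reachable set = {04c58d6, 0e260a1, 3d756f6, aed819d, d380597}.
That is 5 commits.

5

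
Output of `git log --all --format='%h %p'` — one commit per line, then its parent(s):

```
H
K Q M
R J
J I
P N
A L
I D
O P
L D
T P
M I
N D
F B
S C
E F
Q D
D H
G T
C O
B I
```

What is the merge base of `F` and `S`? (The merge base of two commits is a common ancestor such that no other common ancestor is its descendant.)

Ancestors of F: {B, D, F, H, I}.
Ancestors of S: {C, D, H, N, O, P, S}.
Common ancestors: {D, H}.
Among these, D is not an ancestor of any other common ancestor — it is the merge base.

D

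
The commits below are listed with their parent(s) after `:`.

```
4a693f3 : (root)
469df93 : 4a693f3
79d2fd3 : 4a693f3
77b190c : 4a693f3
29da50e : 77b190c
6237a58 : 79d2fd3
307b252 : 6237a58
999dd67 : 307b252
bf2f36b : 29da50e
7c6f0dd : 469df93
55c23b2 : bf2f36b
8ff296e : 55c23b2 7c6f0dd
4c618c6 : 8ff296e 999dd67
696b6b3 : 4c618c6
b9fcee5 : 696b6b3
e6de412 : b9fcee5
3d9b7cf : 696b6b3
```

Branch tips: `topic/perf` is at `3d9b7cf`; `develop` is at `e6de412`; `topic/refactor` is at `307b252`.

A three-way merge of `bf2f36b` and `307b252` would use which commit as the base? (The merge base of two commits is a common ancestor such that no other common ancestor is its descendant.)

Ancestors of bf2f36b: {29da50e, 4a693f3, 77b190c, bf2f36b}.
Ancestors of 307b252: {307b252, 4a693f3, 6237a58, 79d2fd3}.
Common ancestors: {4a693f3}.
The only common ancestor is 4a693f3, so it is the merge base.

4a693f3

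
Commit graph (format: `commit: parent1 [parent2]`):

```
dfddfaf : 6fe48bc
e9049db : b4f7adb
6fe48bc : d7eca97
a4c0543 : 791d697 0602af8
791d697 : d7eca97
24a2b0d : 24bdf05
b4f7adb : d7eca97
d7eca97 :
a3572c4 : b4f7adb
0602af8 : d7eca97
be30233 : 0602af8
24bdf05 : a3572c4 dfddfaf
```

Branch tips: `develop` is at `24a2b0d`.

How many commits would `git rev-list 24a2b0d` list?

Walking parent pointers from 24a2b0d: reachable set = {24a2b0d, 24bdf05, 6fe48bc, a3572c4, b4f7adb, d7eca97, dfddfaf}.
That is 7 commits.

7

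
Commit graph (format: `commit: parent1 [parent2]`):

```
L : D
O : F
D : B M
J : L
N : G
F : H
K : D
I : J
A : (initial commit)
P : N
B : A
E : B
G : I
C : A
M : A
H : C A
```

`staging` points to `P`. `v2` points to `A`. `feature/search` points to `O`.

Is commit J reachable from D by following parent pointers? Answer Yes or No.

No

Ancestors of D: {A, B, D, M}.
J is not in that set, so it is not an ancestor of D.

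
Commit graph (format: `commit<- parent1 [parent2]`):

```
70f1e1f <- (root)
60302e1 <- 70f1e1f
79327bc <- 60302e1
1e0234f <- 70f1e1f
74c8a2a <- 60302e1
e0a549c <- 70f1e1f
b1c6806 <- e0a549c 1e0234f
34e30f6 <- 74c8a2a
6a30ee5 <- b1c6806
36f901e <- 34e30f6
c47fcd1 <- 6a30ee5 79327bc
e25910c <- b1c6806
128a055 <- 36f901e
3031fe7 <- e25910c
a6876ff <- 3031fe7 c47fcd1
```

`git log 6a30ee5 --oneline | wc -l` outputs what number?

Walking parent pointers from 6a30ee5: reachable set = {1e0234f, 6a30ee5, 70f1e1f, b1c6806, e0a549c}.
That is 5 commits.

5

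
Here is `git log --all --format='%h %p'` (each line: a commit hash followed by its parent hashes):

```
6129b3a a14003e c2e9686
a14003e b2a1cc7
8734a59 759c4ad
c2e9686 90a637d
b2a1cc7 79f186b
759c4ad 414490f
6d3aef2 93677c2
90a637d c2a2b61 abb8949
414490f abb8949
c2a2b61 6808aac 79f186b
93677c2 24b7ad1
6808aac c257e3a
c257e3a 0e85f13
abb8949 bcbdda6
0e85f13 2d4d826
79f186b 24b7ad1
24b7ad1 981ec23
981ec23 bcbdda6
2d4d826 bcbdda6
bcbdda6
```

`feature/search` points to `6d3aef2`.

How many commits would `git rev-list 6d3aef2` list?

Walking parent pointers from 6d3aef2: reachable set = {24b7ad1, 6d3aef2, 93677c2, 981ec23, bcbdda6}.
That is 5 commits.

5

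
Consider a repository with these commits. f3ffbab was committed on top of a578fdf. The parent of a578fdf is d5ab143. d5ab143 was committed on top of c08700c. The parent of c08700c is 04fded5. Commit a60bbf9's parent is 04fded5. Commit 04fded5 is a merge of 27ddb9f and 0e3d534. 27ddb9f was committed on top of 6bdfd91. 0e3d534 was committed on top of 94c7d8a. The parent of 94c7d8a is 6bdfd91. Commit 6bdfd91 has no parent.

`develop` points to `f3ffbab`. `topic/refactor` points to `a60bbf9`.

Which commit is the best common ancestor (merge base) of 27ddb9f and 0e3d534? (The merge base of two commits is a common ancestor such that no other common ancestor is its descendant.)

6bdfd91

Ancestors of 27ddb9f: {27ddb9f, 6bdfd91}.
Ancestors of 0e3d534: {0e3d534, 6bdfd91, 94c7d8a}.
Common ancestors: {6bdfd91}.
The only common ancestor is 6bdfd91, so it is the merge base.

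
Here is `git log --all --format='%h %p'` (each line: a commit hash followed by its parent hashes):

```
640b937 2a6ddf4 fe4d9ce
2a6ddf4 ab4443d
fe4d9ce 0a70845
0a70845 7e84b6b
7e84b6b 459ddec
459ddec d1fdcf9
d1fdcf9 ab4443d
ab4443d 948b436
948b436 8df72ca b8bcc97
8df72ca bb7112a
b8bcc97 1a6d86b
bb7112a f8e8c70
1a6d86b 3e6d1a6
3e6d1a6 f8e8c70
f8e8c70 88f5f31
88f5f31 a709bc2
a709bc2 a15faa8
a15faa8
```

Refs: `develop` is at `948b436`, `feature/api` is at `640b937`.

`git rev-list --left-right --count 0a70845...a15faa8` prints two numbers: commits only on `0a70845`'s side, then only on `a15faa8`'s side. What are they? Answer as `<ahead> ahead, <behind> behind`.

14 ahead, 0 behind

Reachable from 0a70845: {0a70845, 1a6d86b, 3e6d1a6, 459ddec, 7e84b6b, 88f5f31, 8df72ca, 948b436, a15faa8, a709bc2, ab4443d, b8bcc97, bb7112a, d1fdcf9, f8e8c70}.
Reachable from a15faa8: {a15faa8}.
Only in 0a70845's history (ahead): {0a70845, 1a6d86b, 3e6d1a6, 459ddec, 7e84b6b, 88f5f31, 8df72ca, 948b436, a709bc2, ab4443d, b8bcc97, bb7112a, d1fdcf9, f8e8c70} — 14.
Only in a15faa8's history (behind): {} — 0.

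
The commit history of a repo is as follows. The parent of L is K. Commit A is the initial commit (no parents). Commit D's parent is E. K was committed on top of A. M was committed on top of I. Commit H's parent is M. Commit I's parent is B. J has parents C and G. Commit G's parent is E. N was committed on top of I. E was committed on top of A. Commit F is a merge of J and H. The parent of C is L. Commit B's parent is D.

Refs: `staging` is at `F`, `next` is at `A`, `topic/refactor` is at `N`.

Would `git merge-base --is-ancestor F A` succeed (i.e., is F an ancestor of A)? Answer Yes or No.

No

Ancestors of A: {A}.
F is not in that set, so it is not an ancestor of A.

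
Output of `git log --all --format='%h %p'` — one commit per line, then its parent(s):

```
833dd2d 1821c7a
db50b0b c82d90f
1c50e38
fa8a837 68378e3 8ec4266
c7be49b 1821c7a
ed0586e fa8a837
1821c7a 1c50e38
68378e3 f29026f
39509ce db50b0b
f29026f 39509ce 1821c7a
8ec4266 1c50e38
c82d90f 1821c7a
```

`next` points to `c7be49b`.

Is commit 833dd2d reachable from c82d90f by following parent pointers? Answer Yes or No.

Ancestors of c82d90f: {1821c7a, 1c50e38, c82d90f}.
833dd2d is not in that set, so it is not an ancestor of c82d90f.

No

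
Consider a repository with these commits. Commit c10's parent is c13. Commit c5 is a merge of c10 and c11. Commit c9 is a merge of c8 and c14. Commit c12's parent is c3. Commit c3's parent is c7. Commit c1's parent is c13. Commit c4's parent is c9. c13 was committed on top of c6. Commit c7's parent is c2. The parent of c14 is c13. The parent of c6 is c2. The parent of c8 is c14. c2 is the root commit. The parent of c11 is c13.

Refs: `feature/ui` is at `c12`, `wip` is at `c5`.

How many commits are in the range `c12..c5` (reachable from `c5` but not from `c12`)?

5

Reachable from c5: {c10, c11, c13, c2, c5, c6}.
Reachable from c12: {c12, c2, c3, c7}.
In c5's history but not c12's: {c10, c11, c13, c5, c6} — 5 commits.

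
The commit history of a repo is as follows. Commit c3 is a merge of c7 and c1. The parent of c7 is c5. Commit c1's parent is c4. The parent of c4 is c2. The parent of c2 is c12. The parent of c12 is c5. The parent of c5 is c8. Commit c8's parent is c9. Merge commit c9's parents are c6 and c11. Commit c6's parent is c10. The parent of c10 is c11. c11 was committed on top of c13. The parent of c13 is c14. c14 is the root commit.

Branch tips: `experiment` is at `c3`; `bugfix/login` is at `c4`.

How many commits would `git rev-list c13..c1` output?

10

Reachable from c1: {c1, c10, c11, c12, c13, c14, c2, c4, c5, c6, c8, c9}.
Reachable from c13: {c13, c14}.
In c1's history but not c13's: {c1, c10, c11, c12, c2, c4, c5, c6, c8, c9} — 10 commits.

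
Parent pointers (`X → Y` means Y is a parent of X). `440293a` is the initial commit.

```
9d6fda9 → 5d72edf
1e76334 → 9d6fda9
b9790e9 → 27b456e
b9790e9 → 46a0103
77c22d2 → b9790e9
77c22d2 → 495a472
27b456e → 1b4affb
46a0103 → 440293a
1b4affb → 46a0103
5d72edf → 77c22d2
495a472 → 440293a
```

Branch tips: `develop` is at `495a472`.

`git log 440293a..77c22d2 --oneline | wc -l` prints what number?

6

Reachable from 77c22d2: {1b4affb, 27b456e, 440293a, 46a0103, 495a472, 77c22d2, b9790e9}.
Reachable from 440293a: {440293a}.
In 77c22d2's history but not 440293a's: {1b4affb, 27b456e, 46a0103, 495a472, 77c22d2, b9790e9} — 6 commits.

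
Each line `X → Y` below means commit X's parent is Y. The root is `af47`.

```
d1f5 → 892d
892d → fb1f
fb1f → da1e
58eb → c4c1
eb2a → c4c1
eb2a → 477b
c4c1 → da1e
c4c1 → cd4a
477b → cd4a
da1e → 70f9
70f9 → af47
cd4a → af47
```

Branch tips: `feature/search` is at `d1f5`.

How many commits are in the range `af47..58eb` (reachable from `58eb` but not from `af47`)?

5

Reachable from 58eb: {58eb, 70f9, af47, c4c1, cd4a, da1e}.
Reachable from af47: {af47}.
In 58eb's history but not af47's: {58eb, 70f9, c4c1, cd4a, da1e} — 5 commits.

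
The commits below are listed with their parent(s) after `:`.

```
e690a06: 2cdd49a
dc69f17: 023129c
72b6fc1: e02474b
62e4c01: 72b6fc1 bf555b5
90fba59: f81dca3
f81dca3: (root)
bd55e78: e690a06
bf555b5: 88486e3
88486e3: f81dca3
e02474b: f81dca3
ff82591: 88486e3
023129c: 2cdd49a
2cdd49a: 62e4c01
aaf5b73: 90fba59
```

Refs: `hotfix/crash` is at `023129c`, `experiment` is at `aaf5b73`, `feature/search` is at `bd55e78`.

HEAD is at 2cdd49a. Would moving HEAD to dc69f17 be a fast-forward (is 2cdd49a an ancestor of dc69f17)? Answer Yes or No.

Yes

A fast-forward from 2cdd49a to dc69f17 is possible iff 2cdd49a is an ancestor of dc69f17.
Ancestors of dc69f17: {023129c, 2cdd49a, 62e4c01, 72b6fc1, 88486e3, bf555b5, dc69f17, e02474b, f81dca3}.
2cdd49a is among them, so fast-forward is possible.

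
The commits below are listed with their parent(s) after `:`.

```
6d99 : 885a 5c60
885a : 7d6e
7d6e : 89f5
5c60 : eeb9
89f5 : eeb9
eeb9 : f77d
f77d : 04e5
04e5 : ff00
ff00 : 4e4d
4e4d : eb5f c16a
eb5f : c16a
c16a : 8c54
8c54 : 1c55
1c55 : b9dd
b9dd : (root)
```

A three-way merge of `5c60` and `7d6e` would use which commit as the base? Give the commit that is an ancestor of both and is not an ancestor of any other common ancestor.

eeb9

Ancestors of 5c60: {04e5, 1c55, 4e4d, 5c60, 8c54, b9dd, c16a, eb5f, eeb9, f77d, ff00}.
Ancestors of 7d6e: {04e5, 1c55, 4e4d, 7d6e, 89f5, 8c54, b9dd, c16a, eb5f, eeb9, f77d, ff00}.
Common ancestors: {04e5, 1c55, 4e4d, 8c54, b9dd, c16a, eb5f, eeb9, f77d, ff00}.
Among these, eeb9 is not an ancestor of any other common ancestor — it is the merge base.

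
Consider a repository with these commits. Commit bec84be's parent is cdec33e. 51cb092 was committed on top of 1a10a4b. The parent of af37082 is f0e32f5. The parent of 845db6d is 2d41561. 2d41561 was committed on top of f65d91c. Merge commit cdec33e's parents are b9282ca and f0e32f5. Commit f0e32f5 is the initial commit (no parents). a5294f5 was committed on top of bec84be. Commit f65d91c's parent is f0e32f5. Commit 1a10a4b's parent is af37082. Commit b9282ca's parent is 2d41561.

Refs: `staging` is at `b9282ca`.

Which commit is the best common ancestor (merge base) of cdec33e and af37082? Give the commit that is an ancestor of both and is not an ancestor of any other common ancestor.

Ancestors of cdec33e: {2d41561, b9282ca, cdec33e, f0e32f5, f65d91c}.
Ancestors of af37082: {af37082, f0e32f5}.
Common ancestors: {f0e32f5}.
The only common ancestor is f0e32f5, so it is the merge base.

f0e32f5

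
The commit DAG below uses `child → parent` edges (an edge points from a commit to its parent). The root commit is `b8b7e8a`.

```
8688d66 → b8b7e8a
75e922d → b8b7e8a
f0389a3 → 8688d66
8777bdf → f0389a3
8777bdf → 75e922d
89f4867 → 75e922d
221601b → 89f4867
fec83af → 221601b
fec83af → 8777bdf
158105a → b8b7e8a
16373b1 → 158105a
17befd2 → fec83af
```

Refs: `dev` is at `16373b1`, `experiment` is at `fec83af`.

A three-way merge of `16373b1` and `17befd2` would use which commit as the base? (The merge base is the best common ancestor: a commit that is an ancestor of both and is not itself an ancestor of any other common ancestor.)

Ancestors of 16373b1: {158105a, 16373b1, b8b7e8a}.
Ancestors of 17befd2: {17befd2, 221601b, 75e922d, 8688d66, 8777bdf, 89f4867, b8b7e8a, f0389a3, fec83af}.
Common ancestors: {b8b7e8a}.
The only common ancestor is b8b7e8a, so it is the merge base.

b8b7e8a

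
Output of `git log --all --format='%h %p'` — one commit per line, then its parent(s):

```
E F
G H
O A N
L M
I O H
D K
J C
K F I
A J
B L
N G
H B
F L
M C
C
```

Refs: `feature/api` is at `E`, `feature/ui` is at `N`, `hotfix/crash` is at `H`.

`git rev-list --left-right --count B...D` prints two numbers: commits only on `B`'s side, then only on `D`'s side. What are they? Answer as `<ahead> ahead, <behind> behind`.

Reachable from B: {B, C, L, M}.
Reachable from D: {A, B, C, D, F, G, H, I, J, K, L, M, N, O}.
Only in B's history (ahead): {} — 0.
Only in D's history (behind): {A, D, F, G, H, I, J, K, N, O} — 10.

0 ahead, 10 behind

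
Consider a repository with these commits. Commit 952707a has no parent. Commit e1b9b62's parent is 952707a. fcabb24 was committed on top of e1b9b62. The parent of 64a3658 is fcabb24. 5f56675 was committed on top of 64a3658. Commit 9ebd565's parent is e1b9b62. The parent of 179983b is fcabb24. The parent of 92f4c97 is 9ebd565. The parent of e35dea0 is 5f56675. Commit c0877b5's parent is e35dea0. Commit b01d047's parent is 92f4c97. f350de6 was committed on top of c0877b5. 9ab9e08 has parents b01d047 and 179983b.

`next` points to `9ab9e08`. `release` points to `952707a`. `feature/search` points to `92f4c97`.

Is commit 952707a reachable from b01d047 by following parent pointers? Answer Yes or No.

Yes

Ancestors of b01d047 (commits reachable by following parents): {92f4c97, 952707a, 9ebd565, b01d047, e1b9b62}.
952707a is in that set, so it is an ancestor of b01d047.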